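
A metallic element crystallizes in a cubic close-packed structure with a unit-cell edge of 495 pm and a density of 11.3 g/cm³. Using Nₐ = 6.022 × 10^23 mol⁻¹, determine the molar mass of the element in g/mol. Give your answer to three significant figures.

An FCC cell has Z = 4 atoms; a = 4.950 × 10^-8 cm.
M = ρ·N_A·a³/Z = 11.3 × 6.022 × 10²³ × 1.213 × 10^-22 / 4 = 206 g/mol.

206 g/mol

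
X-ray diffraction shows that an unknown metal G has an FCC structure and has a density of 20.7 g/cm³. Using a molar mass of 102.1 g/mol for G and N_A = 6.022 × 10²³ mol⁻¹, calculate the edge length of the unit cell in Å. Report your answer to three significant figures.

3.20 Å

With Z = 4 atoms per FCC cell, a³ = Z·M/(N_A·ρ) = 4 × 102.1 / (6.022 × 10²³ × 20.70 g/cm³) = 3.276 × 10^-23 cm³.
a = (3.276 × 10^-23)^(1/3) = 3.200 × 10^-8 cm = 3.20 Å.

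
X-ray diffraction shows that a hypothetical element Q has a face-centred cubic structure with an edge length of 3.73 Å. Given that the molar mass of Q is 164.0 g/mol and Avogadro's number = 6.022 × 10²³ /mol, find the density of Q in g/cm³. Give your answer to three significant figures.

An FCC unit cell contains Z = 4 atoms.
Cell volume: a³ = (3.73 Å)³ = (3.730 × 10^-8 cm)³ = 5.190 × 10^-23 cm³.
ρ = Z·M/(N_A·a³) = 4 × 164.0 / (6.022 × 10²³ × 5.190 × 10^-23) = 20.99 g/cm³.

21.0 g/cm³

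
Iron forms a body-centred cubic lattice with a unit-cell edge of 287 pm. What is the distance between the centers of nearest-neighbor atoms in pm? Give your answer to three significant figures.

In a BCC structure, atoms touch along the body diagonal, so √3·a = 4r; the nearest-neighbor distance equals 2r = 0.8660·a.
d = 0.8660 × 287 = 249 pm.

249 pm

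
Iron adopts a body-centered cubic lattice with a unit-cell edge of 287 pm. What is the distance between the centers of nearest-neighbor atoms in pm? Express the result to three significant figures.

In a BCC structure, atoms touch along the body diagonal, so √3·a = 4r; the nearest-neighbor distance equals 2r = 0.8660·a.
d = 0.8660 × 287 = 249 pm.

249 pm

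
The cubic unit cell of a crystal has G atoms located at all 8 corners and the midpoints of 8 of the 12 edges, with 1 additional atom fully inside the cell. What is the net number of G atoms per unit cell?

Corner atoms are shared by 8 cells (1/8 each), edge atoms by 4 (1/4 each), interior atoms are unshared.
Net atoms = 8 × 1/8 + 8 × 1/4 + 1 = 1 + 2 + 1 = 4.

4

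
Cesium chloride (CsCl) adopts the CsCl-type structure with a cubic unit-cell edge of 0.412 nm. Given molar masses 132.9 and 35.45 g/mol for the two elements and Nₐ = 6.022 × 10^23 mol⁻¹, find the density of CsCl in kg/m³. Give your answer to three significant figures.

The CsCl-type structure contains Z = 1 formula unit per cell; M(CsCl) = 132.9 + 35.45 = 168.35 g/mol.
a³ = (4.120 × 10^-8 cm)³ = 6.993 × 10^-23 cm³.
ρ = 1 × 168.35 / (6.022 × 10²³ × 6.993 × 10^-23) = 3.997 g/cm³ = 4000 kg/m³.

4000 kg/m³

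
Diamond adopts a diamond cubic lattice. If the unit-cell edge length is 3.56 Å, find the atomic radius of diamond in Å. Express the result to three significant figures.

0.771 Å

In a diamond cubic lattice, nearest neighbors lie along the body diagonal with √3·a = 8r.
r = √3·a/8 = 1.7321 × 3.56 / 8 = 0.771 Å.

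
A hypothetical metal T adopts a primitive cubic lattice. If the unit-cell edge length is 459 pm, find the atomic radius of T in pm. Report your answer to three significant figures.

In a simple cubic lattice, atoms touch along the cell edge, so a = 2r.
r = a/2 = 459/2 = 230 pm.

230 pm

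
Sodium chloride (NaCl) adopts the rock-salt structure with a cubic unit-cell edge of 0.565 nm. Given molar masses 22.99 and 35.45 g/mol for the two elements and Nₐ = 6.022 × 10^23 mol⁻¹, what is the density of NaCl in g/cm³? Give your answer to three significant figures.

2.15 g/cm³

The rock-salt structure contains Z = 4 formula units per cell; M(NaCl) = 22.99 + 35.45 = 58.44 g/mol.
a³ = (5.650 × 10^-8 cm)³ = 1.804 × 10^-22 cm³.
ρ = 4 × 58.44 / (6.022 × 10²³ × 1.804 × 10^-22) = 2.152 g/cm³.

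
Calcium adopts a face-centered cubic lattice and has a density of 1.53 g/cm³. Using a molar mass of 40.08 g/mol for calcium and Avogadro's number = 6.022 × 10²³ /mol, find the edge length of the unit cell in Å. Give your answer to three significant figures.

5.58 Å

With Z = 4 atoms per FCC cell, a³ = Z·M/(N_A·ρ) = 4 × 40.08 / (6.022 × 10²³ × 1.530 g/cm³) = 1.740 × 10^-22 cm³.
a = (1.740 × 10^-22)^(1/3) = 5.583 × 10^-8 cm = 5.58 Å.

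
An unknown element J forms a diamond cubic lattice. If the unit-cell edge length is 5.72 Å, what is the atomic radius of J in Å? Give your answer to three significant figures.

In a diamond cubic lattice, nearest neighbors lie along the body diagonal with √3·a = 8r.
r = √3·a/8 = 1.7321 × 5.72 / 8 = 1.24 Å.

1.24 Å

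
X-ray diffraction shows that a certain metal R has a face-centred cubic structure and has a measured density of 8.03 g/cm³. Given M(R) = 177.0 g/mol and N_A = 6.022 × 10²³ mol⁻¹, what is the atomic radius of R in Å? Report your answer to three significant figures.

1.86 Å

For an FCC cell (Z = 4), a³ = Z·M/(N_A·ρ) = 4 × 177.0 / (6.022 × 10²³ × 8.030) = 1.464 × 10^-22 cm³, so a = 5.271 × 10^-8 cm = 5.271 Å.
Atoms touch along the face diagonal, so √2·a = 4r, so r = 0.3536 × a = 1.86 Å.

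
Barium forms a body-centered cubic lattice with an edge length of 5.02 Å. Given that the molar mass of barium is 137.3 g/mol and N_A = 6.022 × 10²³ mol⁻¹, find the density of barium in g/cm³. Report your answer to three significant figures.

3.60 g/cm³

A BCC unit cell contains Z = 2 atoms.
Cell volume: a³ = (5.02 Å)³ = (5.020 × 10^-8 cm)³ = 1.265 × 10^-22 cm³.
ρ = Z·M/(N_A·a³) = 2 × 137.3 / (6.022 × 10²³ × 1.265 × 10^-22) = 3.605 g/cm³.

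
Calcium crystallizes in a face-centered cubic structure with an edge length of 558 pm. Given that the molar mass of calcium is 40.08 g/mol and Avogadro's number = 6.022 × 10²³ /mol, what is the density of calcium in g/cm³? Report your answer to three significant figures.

1.53 g/cm³

An FCC unit cell contains Z = 4 atoms.
Cell volume: a³ = (558 pm)³ = (5.580 × 10^-8 cm)³ = 1.737 × 10^-22 cm³.
ρ = Z·M/(N_A·a³) = 4 × 40.08 / (6.022 × 10²³ × 1.737 × 10^-22) = 1.532 g/cm³.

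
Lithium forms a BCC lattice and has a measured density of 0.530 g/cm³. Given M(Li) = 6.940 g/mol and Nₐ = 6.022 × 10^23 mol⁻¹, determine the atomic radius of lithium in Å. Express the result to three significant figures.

For a BCC cell (Z = 2), a³ = Z·M/(N_A·ρ) = 2 × 6.940 / (6.022 × 10²³ × 0.5300) = 4.349 × 10^-23 cm³, so a = 3.517 × 10^-8 cm = 3.517 Å.
Atoms touch along the body diagonal, so √3·a = 4r, so r = 0.4330 × a = 1.52 Å.

1.52 Å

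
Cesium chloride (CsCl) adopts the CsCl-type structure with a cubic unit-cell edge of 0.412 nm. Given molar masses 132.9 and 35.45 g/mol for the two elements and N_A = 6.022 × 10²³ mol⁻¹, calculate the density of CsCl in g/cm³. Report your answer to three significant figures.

The CsCl-type structure contains Z = 1 formula unit per cell; M(CsCl) = 132.9 + 35.45 = 168.35 g/mol.
a³ = (4.120 × 10^-8 cm)³ = 6.993 × 10^-23 cm³.
ρ = 1 × 168.35 / (6.022 × 10²³ × 6.993 × 10^-23) = 3.997 g/cm³.

4.00 g/cm³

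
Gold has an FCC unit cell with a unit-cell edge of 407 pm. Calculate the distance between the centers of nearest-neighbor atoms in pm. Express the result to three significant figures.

In an FCC structure, atoms touch along the face diagonal, so √2·a = 4r; the nearest-neighbor distance equals 2r = 0.7071·a.
d = 0.7071 × 407 = 288 pm.

288 pm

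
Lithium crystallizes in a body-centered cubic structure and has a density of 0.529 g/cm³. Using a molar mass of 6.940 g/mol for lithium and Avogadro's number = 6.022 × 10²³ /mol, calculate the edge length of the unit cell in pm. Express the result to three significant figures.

352 pm

With Z = 2 atoms per BCC cell, a³ = Z·M/(N_A·ρ) = 2 × 6.940 / (6.022 × 10²³ × 0.5290 g/cm³) = 4.357 × 10^-23 cm³.
a = (4.357 × 10^-23)^(1/3) = 3.519 × 10^-8 cm = 352 pm.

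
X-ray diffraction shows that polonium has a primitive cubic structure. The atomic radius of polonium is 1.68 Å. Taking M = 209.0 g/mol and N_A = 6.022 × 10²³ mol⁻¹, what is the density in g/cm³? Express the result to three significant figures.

9.15 g/cm³

In a simple cubic lattice, atoms touch along the cell edge, so a = 2r, giving a = 3.360 Å = 3.360 × 10^-8 cm.
With Z = 1, ρ = Z·M/(N_A·a³) = 1 × 209.0 / (6.022 × 10²³ × 3.793 × 10^-23) = 9.149 g/cm³.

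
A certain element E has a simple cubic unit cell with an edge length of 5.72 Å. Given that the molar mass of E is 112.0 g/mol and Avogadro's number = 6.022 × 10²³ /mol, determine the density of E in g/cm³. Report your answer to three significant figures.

0.994 g/cm³

A simple cubic unit cell contains Z = 1 atom.
Cell volume: a³ = (5.72 Å)³ = (5.720 × 10^-8 cm)³ = 1.871 × 10^-22 cm³.
ρ = Z·M/(N_A·a³) = 1 × 112.0 / (6.022 × 10²³ × 1.871 × 10^-22) = 0.9938 g/cm³.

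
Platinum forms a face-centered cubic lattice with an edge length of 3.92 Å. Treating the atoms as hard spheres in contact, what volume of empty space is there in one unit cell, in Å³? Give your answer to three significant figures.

In an FCC lattice atoms touch along the face diagonal, so √2·a = 4r, so r = 0.3536a = 1.386 Å.
V_cell = a³ = 60.24 Å³; V_atoms = 4 × (4/3)πr³ = 44.60 Å³.
Empty space = 60.24 − 44.60 = 15.6 Å³.

15.6 Å³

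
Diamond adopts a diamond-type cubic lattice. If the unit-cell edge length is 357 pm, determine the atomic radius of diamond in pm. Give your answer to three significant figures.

In a diamond cubic lattice, nearest neighbors lie along the body diagonal with √3·a = 8r.
r = √3·a/8 = 1.7321 × 357 / 8 = 77.3 pm.

77.3 pm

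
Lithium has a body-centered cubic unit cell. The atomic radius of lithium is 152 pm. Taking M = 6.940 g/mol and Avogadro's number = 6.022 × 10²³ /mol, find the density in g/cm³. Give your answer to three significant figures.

0.533 g/cm³

In a BCC lattice, atoms touch along the body diagonal, so √3·a = 4r, giving a = 351.0 pm = 3.510 × 10^-8 cm.
With Z = 2, ρ = Z·M/(N_A·a³) = 2 × 6.940 / (6.022 × 10²³ × 4.325 × 10^-23) = 0.5329 g/cm³.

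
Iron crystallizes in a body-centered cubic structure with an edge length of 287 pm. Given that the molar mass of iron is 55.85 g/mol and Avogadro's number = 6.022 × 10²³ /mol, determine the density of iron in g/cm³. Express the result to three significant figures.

A BCC unit cell contains Z = 2 atoms.
Cell volume: a³ = (287 pm)³ = (2.870 × 10^-8 cm)³ = 2.364 × 10^-23 cm³.
ρ = Z·M/(N_A·a³) = 2 × 55.85 / (6.022 × 10²³ × 2.364 × 10^-23) = 7.846 g/cm³.

7.85 g/cm³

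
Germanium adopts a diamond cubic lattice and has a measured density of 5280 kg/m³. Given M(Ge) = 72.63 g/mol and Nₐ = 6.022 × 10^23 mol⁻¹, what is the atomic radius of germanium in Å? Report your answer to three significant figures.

1.23 Å

For a diamond cubic cell (Z = 8), a³ = Z·M/(N_A·ρ) = 8 × 72.63 / (6.022 × 10²³ × 5.280) = 1.827 × 10^-22 cm³, so a = 5.675 × 10^-8 cm = 5.675 Å.
Nearest neighbors lie along the body diagonal with √3·a = 8r, so r = 0.2165 × a = 1.23 Å.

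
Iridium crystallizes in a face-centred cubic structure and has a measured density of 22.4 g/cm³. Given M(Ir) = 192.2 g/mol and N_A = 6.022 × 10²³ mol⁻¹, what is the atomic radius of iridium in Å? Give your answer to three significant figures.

1.36 Å

For an FCC cell (Z = 4), a³ = Z·M/(N_A·ρ) = 4 × 192.2 / (6.022 × 10²³ × 22.40) = 5.699 × 10^-23 cm³, so a = 3.848 × 10^-8 cm = 3.848 Å.
Atoms touch along the face diagonal, so √2·a = 4r, so r = 0.3536 × a = 1.36 Å.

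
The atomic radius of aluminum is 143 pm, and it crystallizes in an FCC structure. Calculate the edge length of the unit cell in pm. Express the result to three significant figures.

In an FCC lattice, atoms touch along the face diagonal, so √2·a = 4r.
a = 4r/√2 = 4 × 143 / 1.4142 = 404 pm.

404 pm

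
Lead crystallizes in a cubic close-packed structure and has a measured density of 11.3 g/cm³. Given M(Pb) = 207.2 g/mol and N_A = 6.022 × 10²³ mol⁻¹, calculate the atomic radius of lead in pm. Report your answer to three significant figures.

175 pm

For an FCC cell (Z = 4), a³ = Z·M/(N_A·ρ) = 4 × 207.2 / (6.022 × 10²³ × 11.30) = 1.218 × 10^-22 cm³, so a = 4.957 × 10^-8 cm = 495.7 pm.
Atoms touch along the face diagonal, so √2·a = 4r, so r = 0.3536 × a = 175 pm.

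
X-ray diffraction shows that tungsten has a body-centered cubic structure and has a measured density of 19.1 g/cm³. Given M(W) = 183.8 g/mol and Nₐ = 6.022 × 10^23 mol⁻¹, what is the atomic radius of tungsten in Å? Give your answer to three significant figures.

1.37 Å

For a BCC cell (Z = 2), a³ = Z·M/(N_A·ρ) = 2 × 183.8 / (6.022 × 10²³ × 19.10) = 3.196 × 10^-23 cm³, so a = 3.173 × 10^-8 cm = 3.173 Å.
Atoms touch along the body diagonal, so √3·a = 4r, so r = 0.4330 × a = 1.37 Å.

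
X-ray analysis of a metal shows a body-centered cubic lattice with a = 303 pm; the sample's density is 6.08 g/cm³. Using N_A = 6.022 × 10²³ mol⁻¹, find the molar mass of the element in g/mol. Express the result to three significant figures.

A BCC cell has Z = 2 atoms; a = 3.030 × 10^-8 cm.
M = ρ·N_A·a³/Z = 6.08 × 6.022 × 10²³ × 2.782 × 10^-23 / 2 = 50.9 g/mol.

50.9 g/mol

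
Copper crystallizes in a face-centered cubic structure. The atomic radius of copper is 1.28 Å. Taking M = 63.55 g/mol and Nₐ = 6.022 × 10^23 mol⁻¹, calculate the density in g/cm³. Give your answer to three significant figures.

8.90 g/cm³

In an FCC lattice, atoms touch along the face diagonal, so √2·a = 4r, giving a = 3.620 Å = 3.620 × 10^-8 cm.
With Z = 4, ρ = Z·M/(N_A·a³) = 4 × 63.55 / (6.022 × 10²³ × 4.745 × 10^-23) = 8.895 g/cm³.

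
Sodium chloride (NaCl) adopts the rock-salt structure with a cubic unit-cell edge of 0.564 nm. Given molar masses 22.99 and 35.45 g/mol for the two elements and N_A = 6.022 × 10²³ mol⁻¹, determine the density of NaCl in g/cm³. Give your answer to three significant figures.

The rock-salt structure contains Z = 4 formula units per cell; M(NaCl) = 22.99 + 35.45 = 58.44 g/mol.
a³ = (5.640 × 10^-8 cm)³ = 1.794 × 10^-22 cm³.
ρ = 4 × 58.44 / (6.022 × 10²³ × 1.794 × 10^-22) = 2.164 g/cm³.

2.16 g/cm³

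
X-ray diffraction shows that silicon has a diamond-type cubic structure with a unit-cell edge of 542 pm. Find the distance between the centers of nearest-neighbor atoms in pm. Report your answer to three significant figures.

In a diamond cubic structure, nearest neighbors lie along the body diagonal with √3·a = 8r; the nearest-neighbor distance equals 2r = 0.4330·a.
d = 0.4330 × 542 = 235 pm.

235 pm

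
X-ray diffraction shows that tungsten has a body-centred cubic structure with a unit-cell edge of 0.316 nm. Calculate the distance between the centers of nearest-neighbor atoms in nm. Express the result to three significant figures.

0.274 nm

In a BCC structure, atoms touch along the body diagonal, so √3·a = 4r; the nearest-neighbor distance equals 2r = 0.8660·a.
d = 0.8660 × 0.316 = 0.274 nm.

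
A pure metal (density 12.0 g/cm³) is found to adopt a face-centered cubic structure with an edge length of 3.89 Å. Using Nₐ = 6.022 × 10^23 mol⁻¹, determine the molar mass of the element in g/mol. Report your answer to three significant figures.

106 g/mol

An FCC cell has Z = 4 atoms; a = 3.890 × 10^-8 cm.
M = ρ·N_A·a³/Z = 12.0 × 6.022 × 10²³ × 5.886 × 10^-23 / 4 = 106 g/mol.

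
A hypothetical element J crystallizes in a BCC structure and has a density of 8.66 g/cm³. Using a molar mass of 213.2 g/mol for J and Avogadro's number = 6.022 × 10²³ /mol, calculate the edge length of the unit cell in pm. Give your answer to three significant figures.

434 pm

With Z = 2 atoms per BCC cell, a³ = Z·M/(N_A·ρ) = 2 × 213.2 / (6.022 × 10²³ × 8.660 g/cm³) = 8.176 × 10^-23 cm³.
a = (8.176 × 10^-23)^(1/3) = 4.340 × 10^-8 cm = 434 pm.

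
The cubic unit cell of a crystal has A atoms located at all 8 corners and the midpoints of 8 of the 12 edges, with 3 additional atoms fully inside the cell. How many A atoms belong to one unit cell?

6

Corner atoms are shared by 8 cells (1/8 each), edge atoms by 4 (1/4 each), interior atoms are unshared.
Net atoms = 8 × 1/8 + 8 × 1/4 + 3 = 1 + 2 + 3 = 6.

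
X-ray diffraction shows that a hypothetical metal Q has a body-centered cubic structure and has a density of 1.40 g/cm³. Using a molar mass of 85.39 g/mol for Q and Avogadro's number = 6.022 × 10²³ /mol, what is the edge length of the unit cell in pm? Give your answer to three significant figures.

With Z = 2 atoms per BCC cell, a³ = Z·M/(N_A·ρ) = 2 × 85.39 / (6.022 × 10²³ × 1.400 g/cm³) = 2.026 × 10^-22 cm³.
a = (2.026 × 10^-22)^(1/3) = 5.873 × 10^-8 cm = 587 pm.

587 pm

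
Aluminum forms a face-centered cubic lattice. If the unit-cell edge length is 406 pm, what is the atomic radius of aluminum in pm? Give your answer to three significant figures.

144 pm

In an FCC lattice, atoms touch along the face diagonal, so √2·a = 4r.
r = √2·a/4 = 1.4142 × 406 / 4 = 144 pm.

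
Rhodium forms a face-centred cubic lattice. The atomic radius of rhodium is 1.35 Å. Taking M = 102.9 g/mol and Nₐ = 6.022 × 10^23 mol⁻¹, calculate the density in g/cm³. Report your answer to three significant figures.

In an FCC lattice, atoms touch along the face diagonal, so √2·a = 4r, giving a = 3.818 Å = 3.818 × 10^-8 cm.
With Z = 4, ρ = Z·M/(N_A·a³) = 4 × 102.9 / (6.022 × 10²³ × 5.567 × 10^-23) = 12.28 g/cm³.

12.3 g/cm³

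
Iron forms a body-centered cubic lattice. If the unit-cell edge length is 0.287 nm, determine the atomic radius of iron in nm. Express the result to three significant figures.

In a BCC lattice, atoms touch along the body diagonal, so √3·a = 4r.
r = √3·a/4 = 1.7321 × 0.287 / 4 = 0.124 nm.

0.124 nm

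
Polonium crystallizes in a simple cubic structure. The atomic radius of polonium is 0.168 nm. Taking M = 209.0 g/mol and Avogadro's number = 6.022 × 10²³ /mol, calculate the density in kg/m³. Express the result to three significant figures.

9150 kg/m³

In a simple cubic lattice, atoms touch along the cell edge, so a = 2r, giving a = 0.3360 nm = 3.360 × 10^-8 cm.
With Z = 1, ρ = Z·M/(N_A·a³) = 1 × 209.0 / (6.022 × 10²³ × 3.793 × 10^-23) = 9.149 g/cm³ = 9150 kg/m³.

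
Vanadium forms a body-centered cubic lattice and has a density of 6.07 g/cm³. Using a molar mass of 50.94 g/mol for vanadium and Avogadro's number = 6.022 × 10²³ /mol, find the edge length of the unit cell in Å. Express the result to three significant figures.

3.03 Å

With Z = 2 atoms per BCC cell, a³ = Z·M/(N_A·ρ) = 2 × 50.94 / (6.022 × 10²³ × 6.070 g/cm³) = 2.787 × 10^-23 cm³.
a = (2.787 × 10^-23)^(1/3) = 3.032 × 10^-8 cm = 3.03 Å.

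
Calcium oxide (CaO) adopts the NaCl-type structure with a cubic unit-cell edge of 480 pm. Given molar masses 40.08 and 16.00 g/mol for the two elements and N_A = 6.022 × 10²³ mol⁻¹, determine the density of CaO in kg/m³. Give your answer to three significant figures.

3370 kg/m³

The NaCl-type structure contains Z = 4 formula units per cell; M(CaO) = 40.08 + 16.00 = 56.08 g/mol.
a³ = (4.800 × 10^-8 cm)³ = 1.106 × 10^-22 cm³.
ρ = 4 × 56.08 / (6.022 × 10²³ × 1.106 × 10^-22) = 3.368 g/cm³ = 3370 kg/m³.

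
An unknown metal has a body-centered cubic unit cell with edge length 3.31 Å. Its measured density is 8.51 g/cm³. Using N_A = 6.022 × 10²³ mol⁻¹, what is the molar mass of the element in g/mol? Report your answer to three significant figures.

92.9 g/mol

A BCC cell has Z = 2 atoms; a = 3.310 × 10^-8 cm.
M = ρ·N_A·a³/Z = 8.51 × 6.022 × 10²³ × 3.626 × 10^-23 / 2 = 92.9 g/mol.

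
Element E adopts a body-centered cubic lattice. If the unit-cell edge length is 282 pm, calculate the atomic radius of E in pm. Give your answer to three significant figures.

122 pm

In a BCC lattice, atoms touch along the body diagonal, so √3·a = 4r.
r = √3·a/4 = 1.7321 × 282 / 4 = 122 pm.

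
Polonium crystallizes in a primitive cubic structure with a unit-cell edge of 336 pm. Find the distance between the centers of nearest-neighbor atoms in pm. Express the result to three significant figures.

In a simple cubic structure, atoms touch along the cell edge, so a = 2r; the nearest-neighbor distance equals 2r = 1.000·a.
d = 1.000 × 336 = 336 pm.

336 pm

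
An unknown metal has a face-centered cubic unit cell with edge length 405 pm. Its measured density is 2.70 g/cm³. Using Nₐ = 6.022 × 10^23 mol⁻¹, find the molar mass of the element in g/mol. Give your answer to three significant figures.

27.0 g/mol

An FCC cell has Z = 4 atoms; a = 4.050 × 10^-8 cm.
M = ρ·N_A·a³/Z = 2.70 × 6.022 × 10²³ × 6.643 × 10^-23 / 4 = 27.0 g/mol.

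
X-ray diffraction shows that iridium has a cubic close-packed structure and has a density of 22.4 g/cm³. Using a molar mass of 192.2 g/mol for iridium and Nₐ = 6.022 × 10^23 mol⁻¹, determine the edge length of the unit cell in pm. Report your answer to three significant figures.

With Z = 4 atoms per FCC cell, a³ = Z·M/(N_A·ρ) = 4 × 192.2 / (6.022 × 10²³ × 22.40 g/cm³) = 5.699 × 10^-23 cm³.
a = (5.699 × 10^-23)^(1/3) = 3.848 × 10^-8 cm = 385 pm.

385 pm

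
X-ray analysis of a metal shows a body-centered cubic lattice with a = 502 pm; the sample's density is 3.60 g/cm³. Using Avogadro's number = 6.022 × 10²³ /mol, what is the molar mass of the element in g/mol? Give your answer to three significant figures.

137 g/mol

A BCC cell has Z = 2 atoms; a = 5.020 × 10^-8 cm.
M = ρ·N_A·a³/Z = 3.60 × 6.022 × 10²³ × 1.265 × 10^-22 / 2 = 137 g/mol.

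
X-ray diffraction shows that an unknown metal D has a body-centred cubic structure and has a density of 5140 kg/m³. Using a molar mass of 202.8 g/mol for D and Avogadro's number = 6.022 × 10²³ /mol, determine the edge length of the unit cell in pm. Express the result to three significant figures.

508 pm

With Z = 2 atoms per BCC cell, a³ = Z·M/(N_A·ρ) = 2 × 202.8 / (6.022 × 10²³ × 5.140 g/cm³) = 1.310 × 10^-22 cm³.
a = (1.310 × 10^-22)^(1/3) = 5.079 × 10^-8 cm = 508 pm.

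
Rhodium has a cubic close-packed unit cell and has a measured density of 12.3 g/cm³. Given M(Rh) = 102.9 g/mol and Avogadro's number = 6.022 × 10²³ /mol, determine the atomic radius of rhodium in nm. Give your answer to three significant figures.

For an FCC cell (Z = 4), a³ = Z·M/(N_A·ρ) = 4 × 102.9 / (6.022 × 10²³ × 12.30) = 5.557 × 10^-23 cm³, so a = 3.816 × 10^-8 cm = 0.3816 nm.
Atoms touch along the face diagonal, so √2·a = 4r, so r = 0.3536 × a = 0.135 nm.

0.135 nm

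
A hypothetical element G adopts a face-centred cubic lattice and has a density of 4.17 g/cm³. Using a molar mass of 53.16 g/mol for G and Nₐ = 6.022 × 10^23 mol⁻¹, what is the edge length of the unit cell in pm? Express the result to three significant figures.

With Z = 4 atoms per FCC cell, a³ = Z·M/(N_A·ρ) = 4 × 53.16 / (6.022 × 10²³ × 4.170 g/cm³) = 8.468 × 10^-23 cm³.
a = (8.468 × 10^-23)^(1/3) = 4.391 × 10^-8 cm = 439 pm.

439 pm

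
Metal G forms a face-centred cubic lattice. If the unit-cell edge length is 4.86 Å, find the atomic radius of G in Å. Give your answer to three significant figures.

In an FCC lattice, atoms touch along the face diagonal, so √2·a = 4r.
r = √2·a/4 = 1.4142 × 4.86 / 4 = 1.72 Å.

1.72 Å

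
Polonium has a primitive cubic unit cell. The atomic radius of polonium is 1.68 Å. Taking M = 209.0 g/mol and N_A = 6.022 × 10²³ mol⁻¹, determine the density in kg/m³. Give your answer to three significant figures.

9150 kg/m³

In a simple cubic lattice, atoms touch along the cell edge, so a = 2r, giving a = 3.360 Å = 3.360 × 10^-8 cm.
With Z = 1, ρ = Z·M/(N_A·a³) = 1 × 209.0 / (6.022 × 10²³ × 3.793 × 10^-23) = 9.149 g/cm³ = 9150 kg/m³.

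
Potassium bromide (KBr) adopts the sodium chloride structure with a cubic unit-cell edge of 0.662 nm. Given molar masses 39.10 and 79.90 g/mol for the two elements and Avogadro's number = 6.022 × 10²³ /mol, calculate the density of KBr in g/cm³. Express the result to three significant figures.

2.72 g/cm³

The sodium chloride structure contains Z = 4 formula units per cell; M(KBr) = 39.10 + 79.90 = 119.0 g/mol.
a³ = (6.620 × 10^-8 cm)³ = 2.901 × 10^-22 cm³.
ρ = 4 × 119.0 / (6.022 × 10²³ × 2.901 × 10^-22) = 2.725 g/cm³.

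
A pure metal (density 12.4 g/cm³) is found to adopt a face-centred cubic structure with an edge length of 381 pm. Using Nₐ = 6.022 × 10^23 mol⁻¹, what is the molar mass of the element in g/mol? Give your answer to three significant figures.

An FCC cell has Z = 4 atoms; a = 3.810 × 10^-8 cm.
M = ρ·N_A·a³/Z = 12.4 × 6.022 × 10²³ × 5.531 × 10^-23 / 4 = 103 g/mol.

103 g/mol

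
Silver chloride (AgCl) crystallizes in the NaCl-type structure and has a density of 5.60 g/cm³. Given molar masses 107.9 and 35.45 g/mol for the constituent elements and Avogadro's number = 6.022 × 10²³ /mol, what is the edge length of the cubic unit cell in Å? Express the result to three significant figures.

M(AgCl) = 143.35 g/mol; Z = 4 formula units per cell.
a³ = Z·M/(N_A·ρ) = 4 × 143.35 / (6.022 × 10²³ × 5.60) = 1.700 × 10^-22 cm³, so a = 5.540 × 10^-8 cm = 5.54 Å.

5.54 Å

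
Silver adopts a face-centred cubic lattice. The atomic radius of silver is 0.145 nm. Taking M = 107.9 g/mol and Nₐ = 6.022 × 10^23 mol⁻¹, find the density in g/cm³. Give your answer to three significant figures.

10.4 g/cm³

In an FCC lattice, atoms touch along the face diagonal, so √2·a = 4r, giving a = 0.4101 nm = 4.101 × 10^-8 cm.
With Z = 4, ρ = Z·M/(N_A·a³) = 4 × 107.9 / (6.022 × 10²³ × 6.898 × 10^-23) = 10.39 g/cm³.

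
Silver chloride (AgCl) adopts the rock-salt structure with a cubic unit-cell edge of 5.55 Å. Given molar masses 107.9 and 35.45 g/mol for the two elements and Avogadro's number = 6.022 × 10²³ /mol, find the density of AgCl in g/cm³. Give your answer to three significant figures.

5.57 g/cm³

The rock-salt structure contains Z = 4 formula units per cell; M(AgCl) = 107.9 + 35.45 = 143.35 g/mol.
a³ = (5.550 × 10^-8 cm)³ = 1.710 × 10^-22 cm³.
ρ = 4 × 143.35 / (6.022 × 10²³ × 1.710 × 10^-22) = 5.570 g/cm³.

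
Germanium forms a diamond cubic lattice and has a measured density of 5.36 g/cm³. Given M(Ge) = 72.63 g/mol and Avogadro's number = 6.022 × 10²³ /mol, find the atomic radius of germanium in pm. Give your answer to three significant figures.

For a diamond cubic cell (Z = 8), a³ = Z·M/(N_A·ρ) = 8 × 72.63 / (6.022 × 10²³ × 5.360) = 1.800 × 10^-22 cm³, so a = 5.646 × 10^-8 cm = 564.6 pm.
Nearest neighbors lie along the body diagonal with √3·a = 8r, so r = 0.2165 × a = 122 pm.

122 pm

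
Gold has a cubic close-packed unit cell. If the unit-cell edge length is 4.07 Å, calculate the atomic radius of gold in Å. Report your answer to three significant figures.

In an FCC lattice, atoms touch along the face diagonal, so √2·a = 4r.
r = √2·a/4 = 1.4142 × 4.07 / 4 = 1.44 Å.

1.44 Å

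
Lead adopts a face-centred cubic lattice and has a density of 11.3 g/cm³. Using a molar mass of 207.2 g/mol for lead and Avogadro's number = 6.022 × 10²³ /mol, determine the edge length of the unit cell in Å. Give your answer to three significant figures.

With Z = 4 atoms per FCC cell, a³ = Z·M/(N_A·ρ) = 4 × 207.2 / (6.022 × 10²³ × 11.30 g/cm³) = 1.218 × 10^-22 cm³.
a = (1.218 × 10^-22)^(1/3) = 4.957 × 10^-8 cm = 4.96 Å.

4.96 Å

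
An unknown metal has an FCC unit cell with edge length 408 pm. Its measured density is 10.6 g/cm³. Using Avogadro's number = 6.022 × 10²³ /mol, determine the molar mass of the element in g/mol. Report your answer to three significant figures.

An FCC cell has Z = 4 atoms; a = 4.080 × 10^-8 cm.
M = ρ·N_A·a³/Z = 10.6 × 6.022 × 10²³ × 6.792 × 10^-23 / 4 = 108 g/mol.

108 g/mol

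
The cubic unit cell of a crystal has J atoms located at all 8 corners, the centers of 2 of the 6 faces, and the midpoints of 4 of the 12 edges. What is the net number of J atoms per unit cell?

3

Corner atoms are shared by 8 cells (1/8 each), face atoms by 2 (1/2 each), edge atoms by 4 (1/4 each).
Net atoms = 8 × 1/8 + 2 × 1/2 + 4 × 1/4 = 1 + 1 + 1 = 3.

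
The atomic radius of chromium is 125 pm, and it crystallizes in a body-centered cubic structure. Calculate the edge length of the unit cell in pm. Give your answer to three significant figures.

In a BCC lattice, atoms touch along the body diagonal, so √3·a = 4r.
a = 4r/√3 = 4 × 125 / 1.7321 = 289 pm.

289 pm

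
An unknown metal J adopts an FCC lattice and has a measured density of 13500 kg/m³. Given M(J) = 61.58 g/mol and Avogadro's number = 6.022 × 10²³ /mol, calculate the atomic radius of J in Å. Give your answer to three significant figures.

For an FCC cell (Z = 4), a³ = Z·M/(N_A·ρ) = 4 × 61.58 / (6.022 × 10²³ × 13.50) = 3.030 × 10^-23 cm³, so a = 3.118 × 10^-8 cm = 3.118 Å.
Atoms touch along the face diagonal, so √2·a = 4r, so r = 0.3536 × a = 1.10 Å.

1.10 Å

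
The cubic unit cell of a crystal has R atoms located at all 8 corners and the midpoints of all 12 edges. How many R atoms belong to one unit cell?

4

Corner atoms are shared by 8 cells (1/8 each), edge atoms by 4 (1/4 each).
Net atoms = 8 × 1/8 + 12 × 1/4 = 1 + 3 = 4.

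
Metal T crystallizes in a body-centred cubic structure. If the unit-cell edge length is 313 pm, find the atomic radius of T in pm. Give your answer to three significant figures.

136 pm

In a BCC lattice, atoms touch along the body diagonal, so √3·a = 4r.
r = √3·a/4 = 1.7321 × 313 / 4 = 136 pm.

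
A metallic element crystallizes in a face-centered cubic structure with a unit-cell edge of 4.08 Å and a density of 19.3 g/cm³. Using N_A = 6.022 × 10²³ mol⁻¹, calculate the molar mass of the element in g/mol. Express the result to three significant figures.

197 g/mol

An FCC cell has Z = 4 atoms; a = 4.080 × 10^-8 cm.
M = ρ·N_A·a³/Z = 19.3 × 6.022 × 10²³ × 6.792 × 10^-23 / 4 = 197 g/mol.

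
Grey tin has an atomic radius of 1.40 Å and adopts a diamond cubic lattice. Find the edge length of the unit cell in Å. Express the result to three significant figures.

6.47 Å

In a diamond cubic lattice, nearest neighbors lie along the body diagonal with √3·a = 8r.
a = 8r/√3 = 8 × 1.40 / 1.7321 = 6.47 Å.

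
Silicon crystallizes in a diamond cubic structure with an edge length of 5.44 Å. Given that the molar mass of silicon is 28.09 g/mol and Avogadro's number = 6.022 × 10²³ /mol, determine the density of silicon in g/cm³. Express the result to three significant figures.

A diamond cubic unit cell contains Z = 8 atoms.
Cell volume: a³ = (5.44 Å)³ = (5.440 × 10^-8 cm)³ = 1.610 × 10^-22 cm³.
ρ = Z·M/(N_A·a³) = 8 × 28.09 / (6.022 × 10²³ × 1.610 × 10^-22) = 2.318 g/cm³.

2.32 g/cm³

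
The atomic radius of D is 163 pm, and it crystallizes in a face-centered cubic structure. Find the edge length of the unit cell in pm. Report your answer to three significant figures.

461 pm

In an FCC lattice, atoms touch along the face diagonal, so √2·a = 4r.
a = 4r/√2 = 4 × 163 / 1.4142 = 461 pm.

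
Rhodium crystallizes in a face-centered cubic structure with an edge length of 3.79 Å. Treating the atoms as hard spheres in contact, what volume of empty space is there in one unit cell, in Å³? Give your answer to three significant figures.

In an FCC lattice atoms touch along the face diagonal, so √2·a = 4r, so r = 0.3536a = 1.340 Å.
V_cell = a³ = 54.44 Å³; V_atoms = 4 × (4/3)πr³ = 40.31 Å³.
Empty space = 54.44 − 40.31 = 14.1 Å³.

14.1 Å³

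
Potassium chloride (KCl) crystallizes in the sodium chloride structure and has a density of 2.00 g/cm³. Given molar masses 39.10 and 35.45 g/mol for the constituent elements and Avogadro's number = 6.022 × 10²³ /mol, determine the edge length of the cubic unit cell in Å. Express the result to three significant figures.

6.28 Å

M(KCl) = 74.55 g/mol; Z = 4 formula units per cell.
a³ = Z·M/(N_A·ρ) = 4 × 74.55 / (6.022 × 10²³ × 2.00) = 2.476 × 10^-22 cm³, so a = 6.279 × 10^-8 cm = 6.28 Å.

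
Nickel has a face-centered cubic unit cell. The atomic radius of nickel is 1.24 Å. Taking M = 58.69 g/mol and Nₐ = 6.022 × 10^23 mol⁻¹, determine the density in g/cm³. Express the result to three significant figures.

In an FCC lattice, atoms touch along the face diagonal, so √2·a = 4r, giving a = 3.507 Å = 3.507 × 10^-8 cm.
With Z = 4, ρ = Z·M/(N_A·a³) = 4 × 58.69 / (6.022 × 10²³ × 4.314 × 10^-23) = 9.036 g/cm³.

9.04 g/cm³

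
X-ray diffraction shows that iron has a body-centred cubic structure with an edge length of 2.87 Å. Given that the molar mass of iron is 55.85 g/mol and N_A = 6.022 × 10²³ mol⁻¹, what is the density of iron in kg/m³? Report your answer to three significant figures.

7850 kg/m³

A BCC unit cell contains Z = 2 atoms.
Cell volume: a³ = (2.87 Å)³ = (2.870 × 10^-8 cm)³ = 2.364 × 10^-23 cm³.
ρ = Z·M/(N_A·a³) = 2 × 55.85 / (6.022 × 10²³ × 2.364 × 10^-23) = 7.846 g/cm³ = 7850 kg/m³.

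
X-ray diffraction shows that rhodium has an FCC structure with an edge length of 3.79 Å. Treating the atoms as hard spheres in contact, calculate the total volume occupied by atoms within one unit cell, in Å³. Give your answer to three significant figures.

In an FCC lattice atoms touch along the face diagonal, so √2·a = 4r, so r = 0.3536a = 1.340 Å.
V_atoms = Z × (4/3)πr³ = 4 × (4/3)π × (1.340)³ = 40.3 Å³.

40.3 Å³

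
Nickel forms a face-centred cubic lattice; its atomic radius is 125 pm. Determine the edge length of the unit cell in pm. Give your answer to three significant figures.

354 pm

In an FCC lattice, atoms touch along the face diagonal, so √2·a = 4r.
a = 4r/√2 = 4 × 125 / 1.4142 = 354 pm.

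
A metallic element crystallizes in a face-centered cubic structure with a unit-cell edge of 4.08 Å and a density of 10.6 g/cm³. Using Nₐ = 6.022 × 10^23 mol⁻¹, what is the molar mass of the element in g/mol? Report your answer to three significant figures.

108 g/mol

An FCC cell has Z = 4 atoms; a = 4.080 × 10^-8 cm.
M = ρ·N_A·a³/Z = 10.6 × 6.022 × 10²³ × 6.792 × 10^-23 / 4 = 108 g/mol.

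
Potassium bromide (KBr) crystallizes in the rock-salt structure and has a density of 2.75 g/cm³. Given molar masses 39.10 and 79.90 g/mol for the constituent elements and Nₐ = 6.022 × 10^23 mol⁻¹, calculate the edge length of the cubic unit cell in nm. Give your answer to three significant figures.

0.660 nm

M(KBr) = 119.0 g/mol; Z = 4 formula units per cell.
a³ = Z·M/(N_A·ρ) = 4 × 119.0 / (6.022 × 10²³ × 2.75) = 2.874 × 10^-22 cm³, so a = 6.600 × 10^-8 cm = 0.660 nm.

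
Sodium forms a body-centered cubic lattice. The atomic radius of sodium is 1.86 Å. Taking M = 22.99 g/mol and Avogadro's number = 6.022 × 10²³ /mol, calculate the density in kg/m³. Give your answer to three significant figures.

In a BCC lattice, atoms touch along the body diagonal, so √3·a = 4r, giving a = 4.295 Å = 4.295 × 10^-8 cm.
With Z = 2, ρ = Z·M/(N_A·a³) = 2 × 22.99 / (6.022 × 10²³ × 7.926 × 10^-23) = 0.9634 g/cm³ = 963 kg/m³.

963 kg/m³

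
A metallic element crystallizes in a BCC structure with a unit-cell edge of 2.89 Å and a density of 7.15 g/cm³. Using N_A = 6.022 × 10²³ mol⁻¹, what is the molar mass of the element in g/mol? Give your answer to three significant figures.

52.0 g/mol

A BCC cell has Z = 2 atoms; a = 2.890 × 10^-8 cm.
M = ρ·N_A·a³/Z = 7.15 × 6.022 × 10²³ × 2.414 × 10^-23 / 2 = 52.0 g/mol.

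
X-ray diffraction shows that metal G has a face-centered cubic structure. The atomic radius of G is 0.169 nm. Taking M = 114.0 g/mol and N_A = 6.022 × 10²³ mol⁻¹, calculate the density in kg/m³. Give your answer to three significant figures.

In an FCC lattice, atoms touch along the face diagonal, so √2·a = 4r, giving a = 0.4780 nm = 4.780 × 10^-8 cm.
With Z = 4, ρ = Z·M/(N_A·a³) = 4 × 114.0 / (6.022 × 10²³ × 1.092 × 10^-22) = 6.933 g/cm³ = 6930 kg/m³.

6930 kg/m³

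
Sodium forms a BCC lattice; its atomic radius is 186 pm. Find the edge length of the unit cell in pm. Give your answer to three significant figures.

In a BCC lattice, atoms touch along the body diagonal, so √3·a = 4r.
a = 4r/√3 = 4 × 186 / 1.7321 = 430 pm.

430 pm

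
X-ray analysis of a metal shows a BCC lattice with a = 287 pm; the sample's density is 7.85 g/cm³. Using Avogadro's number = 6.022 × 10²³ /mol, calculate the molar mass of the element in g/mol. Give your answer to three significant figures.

55.9 g/mol

A BCC cell has Z = 2 atoms; a = 2.870 × 10^-8 cm.
M = ρ·N_A·a³/Z = 7.85 × 6.022 × 10²³ × 2.364 × 10^-23 / 2 = 55.9 g/mol.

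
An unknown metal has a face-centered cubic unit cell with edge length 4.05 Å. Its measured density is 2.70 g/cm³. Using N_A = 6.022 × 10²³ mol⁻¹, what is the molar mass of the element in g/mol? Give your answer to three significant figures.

27.0 g/mol

An FCC cell has Z = 4 atoms; a = 4.050 × 10^-8 cm.
M = ρ·N_A·a³/Z = 2.70 × 6.022 × 10²³ × 6.643 × 10^-23 / 4 = 27.0 g/mol.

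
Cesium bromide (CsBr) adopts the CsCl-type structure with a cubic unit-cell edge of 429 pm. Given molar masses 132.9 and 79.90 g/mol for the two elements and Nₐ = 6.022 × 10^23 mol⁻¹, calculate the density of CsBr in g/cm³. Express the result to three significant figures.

4.48 g/cm³

The CsCl-type structure contains Z = 1 formula unit per cell; M(CsBr) = 132.9 + 79.90 = 212.8 g/mol.
a³ = (4.290 × 10^-8 cm)³ = 7.895 × 10^-23 cm³.
ρ = 1 × 212.8 / (6.022 × 10²³ × 7.895 × 10^-23) = 4.476 g/cm³.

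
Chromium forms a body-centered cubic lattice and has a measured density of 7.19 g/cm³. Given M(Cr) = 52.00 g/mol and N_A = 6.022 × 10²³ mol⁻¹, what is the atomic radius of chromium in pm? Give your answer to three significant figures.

For a BCC cell (Z = 2), a³ = Z·M/(N_A·ρ) = 2 × 52.00 / (6.022 × 10²³ × 7.190) = 2.402 × 10^-23 cm³, so a = 2.885 × 10^-8 cm = 288.5 pm.
Atoms touch along the body diagonal, so √3·a = 4r, so r = 0.4330 × a = 125 pm.

125 pm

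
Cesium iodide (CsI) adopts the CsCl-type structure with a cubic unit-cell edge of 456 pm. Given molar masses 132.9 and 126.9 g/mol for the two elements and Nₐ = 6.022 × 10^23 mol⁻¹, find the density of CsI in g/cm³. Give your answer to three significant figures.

The CsCl-type structure contains Z = 1 formula unit per cell; M(CsI) = 132.9 + 126.9 = 259.8 g/mol.
a³ = (4.560 × 10^-8 cm)³ = 9.482 × 10^-23 cm³.
ρ = 1 × 259.8 / (6.022 × 10²³ × 9.482 × 10^-23) = 4.550 g/cm³.

4.55 g/cm³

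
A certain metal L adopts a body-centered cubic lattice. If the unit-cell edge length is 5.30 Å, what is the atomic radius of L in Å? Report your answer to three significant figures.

2.29 Å

In a BCC lattice, atoms touch along the body diagonal, so √3·a = 4r.
r = √3·a/4 = 1.7321 × 5.30 / 4 = 2.29 Å.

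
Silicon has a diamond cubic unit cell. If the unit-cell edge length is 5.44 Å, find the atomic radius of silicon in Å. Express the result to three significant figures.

1.18 Å

In a diamond cubic lattice, nearest neighbors lie along the body diagonal with √3·a = 8r.
r = √3·a/8 = 1.7321 × 5.44 / 8 = 1.18 Å.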